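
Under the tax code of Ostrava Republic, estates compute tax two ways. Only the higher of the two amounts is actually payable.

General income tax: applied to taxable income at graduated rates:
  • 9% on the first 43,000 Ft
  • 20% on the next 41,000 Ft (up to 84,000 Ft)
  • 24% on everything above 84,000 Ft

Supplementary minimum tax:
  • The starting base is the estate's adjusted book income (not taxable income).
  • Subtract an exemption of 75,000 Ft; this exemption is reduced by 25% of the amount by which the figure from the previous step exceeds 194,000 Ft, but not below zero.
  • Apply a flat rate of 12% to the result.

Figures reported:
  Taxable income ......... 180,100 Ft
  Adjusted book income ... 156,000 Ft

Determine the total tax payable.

35,134 Ft

General income tax:
  43,000 Ft × 9% = 3,870 Ft
  41,000 Ft × 20% = 8,200 Ft
  96,100 Ft × 24% = 23,064 Ft
  → 35,134 Ft

Supplementary minimum tax:
  Base (adjusted book income): 156,000 Ft
  Exemption: 156,000 Ft ≤ 194,000 Ft, so full 75,000 Ft applies
  Base: 156,000 Ft − 75,000 Ft = 81,000 Ft
  81,000 Ft × 12% = 9,720 Ft

35,134 Ft > 9,720 Ft, so the general income tax governs.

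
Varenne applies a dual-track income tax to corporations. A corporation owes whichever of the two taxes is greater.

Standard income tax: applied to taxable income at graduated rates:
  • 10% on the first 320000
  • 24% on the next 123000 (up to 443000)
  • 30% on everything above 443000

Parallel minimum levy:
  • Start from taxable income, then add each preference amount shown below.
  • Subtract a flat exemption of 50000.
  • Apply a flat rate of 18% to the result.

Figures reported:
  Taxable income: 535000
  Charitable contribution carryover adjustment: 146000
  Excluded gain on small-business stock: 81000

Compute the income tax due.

Standard income tax:
  320000 × 10% = 32000
  123000 × 24% = 29520
  92000 × 30% = 27600
  → 89120

Parallel minimum levy:
  Adjusted income: 535000 + 146000 + 81000 = 762000
  Less exemption 50000 → base 712000
  712000 × 18% = 128160

128160 > 89120, so the parallel minimum levy is the binding amount.

128160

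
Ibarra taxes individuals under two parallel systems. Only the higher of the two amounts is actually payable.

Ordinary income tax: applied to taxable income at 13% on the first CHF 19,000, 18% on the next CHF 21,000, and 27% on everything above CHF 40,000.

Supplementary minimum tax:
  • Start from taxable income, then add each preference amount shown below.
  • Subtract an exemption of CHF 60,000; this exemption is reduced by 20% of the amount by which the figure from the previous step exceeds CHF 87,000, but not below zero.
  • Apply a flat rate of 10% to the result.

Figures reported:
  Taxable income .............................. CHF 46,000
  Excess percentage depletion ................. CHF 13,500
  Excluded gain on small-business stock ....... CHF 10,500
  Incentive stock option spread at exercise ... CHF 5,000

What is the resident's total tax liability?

Supplementary minimum tax:
  Adjusted income: CHF 46,000 + CHF 13,500 + CHF 10,500 + CHF 5,000 = CHF 75,000
  Exemption: CHF 75,000 ≤ CHF 87,000, so full CHF 60,000 applies
  Base: CHF 75,000 − CHF 60,000 = CHF 15,000
  CHF 15,000 × 10% = CHF 1,500

Ordinary income tax:
  CHF 19,000 × 13% = CHF 2,470
  CHF 21,000 × 18% = CHF 3,780
  CHF 6,000 × 27% = CHF 1,620
  → CHF 7,870

CHF 7,870 > CHF 1,500, so the ordinary income tax governs.

CHF 7,870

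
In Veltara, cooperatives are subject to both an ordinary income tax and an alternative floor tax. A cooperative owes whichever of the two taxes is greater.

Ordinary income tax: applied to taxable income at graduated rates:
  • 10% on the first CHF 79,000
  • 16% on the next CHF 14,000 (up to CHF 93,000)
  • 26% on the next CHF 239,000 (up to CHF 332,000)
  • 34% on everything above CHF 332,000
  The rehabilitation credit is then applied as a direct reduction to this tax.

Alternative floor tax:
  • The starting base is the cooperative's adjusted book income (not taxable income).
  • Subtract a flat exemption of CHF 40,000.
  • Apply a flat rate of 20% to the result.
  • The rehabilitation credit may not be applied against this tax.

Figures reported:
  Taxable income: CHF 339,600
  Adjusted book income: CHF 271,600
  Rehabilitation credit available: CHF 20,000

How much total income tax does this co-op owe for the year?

Ordinary income tax:
  CHF 79,000 × 10% = CHF 7,900
  CHF 14,000 × 16% = CHF 2,240
  CHF 239,000 × 26% = CHF 62,140
  CHF 7,600 × 34% = CHF 2,584
  → CHF 74,864
  Less rehabilitation credit CHF 20,000 → CHF 54,864

Alternative floor tax:
  Base (adjusted book income): CHF 271,600
  Less exemption CHF 40,000 → base CHF 231,600
  CHF 231,600 × 20% = CHF 46,320

CHF 54,864 > CHF 46,320, so the ordinary income tax governs.

CHF 54,864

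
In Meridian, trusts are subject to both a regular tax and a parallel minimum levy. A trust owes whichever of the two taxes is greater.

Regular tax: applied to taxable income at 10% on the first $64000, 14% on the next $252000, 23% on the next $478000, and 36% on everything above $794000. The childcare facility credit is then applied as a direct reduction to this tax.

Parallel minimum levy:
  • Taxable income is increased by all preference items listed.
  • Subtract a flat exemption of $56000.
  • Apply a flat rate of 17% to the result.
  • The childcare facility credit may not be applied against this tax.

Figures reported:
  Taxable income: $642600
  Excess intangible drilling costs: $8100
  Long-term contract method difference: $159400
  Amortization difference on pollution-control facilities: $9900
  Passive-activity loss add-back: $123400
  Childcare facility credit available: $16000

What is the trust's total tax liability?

Regular tax:
  $64000 × 10% = $6400
  $252000 × 14% = $35280
  $326600 × 23% = $75118
  → $116798
  Less childcare facility credit $16000 → $100798

Parallel minimum levy:
  Adjusted income: $642600 + $8100 + $159400 + $9900 + $123400 = $943400
  Less exemption $56000 → base $887400
  $887400 × 17% = $150858

$150858 > $100798, so the parallel minimum levy is the binding amount.

$150858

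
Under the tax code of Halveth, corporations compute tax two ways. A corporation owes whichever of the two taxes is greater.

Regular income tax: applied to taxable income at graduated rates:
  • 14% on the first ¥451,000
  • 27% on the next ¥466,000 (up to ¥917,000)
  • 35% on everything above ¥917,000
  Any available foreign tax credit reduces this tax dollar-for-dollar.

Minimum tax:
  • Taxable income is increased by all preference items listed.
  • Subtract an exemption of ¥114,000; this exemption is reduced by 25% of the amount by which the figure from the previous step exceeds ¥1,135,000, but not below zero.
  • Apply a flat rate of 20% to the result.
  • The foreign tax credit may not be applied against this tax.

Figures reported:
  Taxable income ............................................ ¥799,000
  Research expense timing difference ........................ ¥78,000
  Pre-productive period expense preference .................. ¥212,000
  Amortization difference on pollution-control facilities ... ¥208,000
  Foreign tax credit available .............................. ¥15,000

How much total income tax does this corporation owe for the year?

Minimum tax:
  Adjusted income: ¥799,000 + ¥78,000 + ¥212,000 + ¥208,000 = ¥1,297,000
  Exemption: ¥114,000 − 25% × (¥1,297,000 − ¥1,135,000) = ¥114,000 − ¥40,500 = ¥73,500
  Base: ¥1,297,000 − ¥73,500 = ¥1,223,500
  ¥1,223,500 × 20% = ¥244,700

Regular income tax:
  ¥451,000 × 14% = ¥63,140
  ¥348,000 × 27% = ¥93,960
  → ¥157,100
  Less foreign tax credit ¥15,000 → ¥142,100

¥244,700 > ¥142,100, so the minimum tax is the binding amount.

¥244,700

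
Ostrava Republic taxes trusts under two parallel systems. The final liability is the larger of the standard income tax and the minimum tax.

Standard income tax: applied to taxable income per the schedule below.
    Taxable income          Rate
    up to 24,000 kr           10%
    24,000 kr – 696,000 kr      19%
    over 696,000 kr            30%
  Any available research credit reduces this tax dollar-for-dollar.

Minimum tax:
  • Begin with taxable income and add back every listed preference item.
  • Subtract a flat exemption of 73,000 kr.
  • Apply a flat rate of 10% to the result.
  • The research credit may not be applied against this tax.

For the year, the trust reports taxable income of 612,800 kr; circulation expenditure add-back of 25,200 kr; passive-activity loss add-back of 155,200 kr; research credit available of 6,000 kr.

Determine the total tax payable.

Standard income tax:
  24,000 kr × 10% = 2,400 kr
  588,800 kr × 19% = 111,872 kr
  → 114,272 kr
  Less research credit 6,000 kr → 108,272 kr

Minimum tax:
  Adjusted income: 612,800 kr + 25,200 kr + 155,200 kr = 793,200 kr
  Less exemption 73,000 kr → base 720,200 kr
  720,200 kr × 10% = 72,020 kr

108,272 kr > 72,020 kr, so the standard income tax governs.

108,272 kr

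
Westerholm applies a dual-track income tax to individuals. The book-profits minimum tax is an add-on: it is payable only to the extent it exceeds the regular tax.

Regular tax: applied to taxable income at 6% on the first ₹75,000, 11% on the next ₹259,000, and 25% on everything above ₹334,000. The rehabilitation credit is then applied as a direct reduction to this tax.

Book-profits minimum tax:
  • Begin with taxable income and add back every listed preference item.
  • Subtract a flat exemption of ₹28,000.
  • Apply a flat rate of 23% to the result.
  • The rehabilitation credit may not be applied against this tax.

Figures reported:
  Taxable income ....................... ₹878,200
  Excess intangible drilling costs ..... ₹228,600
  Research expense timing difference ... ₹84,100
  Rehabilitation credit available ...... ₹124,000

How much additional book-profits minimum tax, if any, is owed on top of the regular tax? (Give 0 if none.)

₹222,427

Regular tax:
  ₹75,000 × 6% = ₹4,500
  ₹259,000 × 11% = ₹28,490
  ₹544,200 × 25% = ₹136,050
  → ₹169,040
  Less rehabilitation credit ₹124,000 → ₹45,040

Book-profits minimum tax:
  Adjusted income: ₹878,200 + ₹228,600 + ₹84,100 = ₹1,190,900
  Less exemption ₹28,000 → base ₹1,162,900
  ₹1,162,900 × 23% = ₹267,467

Excess of book-profits minimum tax over regular tax: ₹267,467 − ₹45,040 = ₹222,427.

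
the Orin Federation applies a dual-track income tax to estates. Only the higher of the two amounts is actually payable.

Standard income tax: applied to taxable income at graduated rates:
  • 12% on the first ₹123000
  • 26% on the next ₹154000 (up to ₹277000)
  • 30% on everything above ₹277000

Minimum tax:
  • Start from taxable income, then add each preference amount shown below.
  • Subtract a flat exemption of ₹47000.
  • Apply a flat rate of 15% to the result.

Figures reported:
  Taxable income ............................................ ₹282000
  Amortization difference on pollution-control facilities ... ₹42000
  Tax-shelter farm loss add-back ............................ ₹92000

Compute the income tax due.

₹56300

Minimum tax:
  Adjusted income: ₹282000 + ₹42000 + ₹92000 = ₹416000
  Less exemption ₹47000 → base ₹369000
  ₹369000 × 15% = ₹55350

Standard income tax:
  ₹123000 × 12% = ₹14760
  ₹154000 × 26% = ₹40040
  ₹5000 × 30% = ₹1500
  → ₹56300

₹56300 > ₹55350, so the standard income tax governs.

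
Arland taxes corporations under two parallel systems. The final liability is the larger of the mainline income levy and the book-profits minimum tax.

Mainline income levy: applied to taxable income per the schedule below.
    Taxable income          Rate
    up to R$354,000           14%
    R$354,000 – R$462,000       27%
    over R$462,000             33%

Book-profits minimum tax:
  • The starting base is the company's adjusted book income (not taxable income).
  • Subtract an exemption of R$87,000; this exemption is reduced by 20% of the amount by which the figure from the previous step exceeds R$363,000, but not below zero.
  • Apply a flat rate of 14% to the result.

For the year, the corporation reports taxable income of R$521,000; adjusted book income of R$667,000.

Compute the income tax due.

R$98,190

Mainline income levy:
  R$354,000 × 14% = R$49,560
  R$108,000 × 27% = R$29,160
  R$59,000 × 33% = R$19,470
  → R$98,190

Book-profits minimum tax:
  Base (adjusted book income): R$667,000
  Exemption: R$87,000 − 20% × (R$667,000 − R$363,000) = R$87,000 − R$60,800 = R$26,200
  Base: R$667,000 − R$26,200 = R$640,800
  R$640,800 × 14% = R$89,712

R$98,190 > R$89,712, so the mainline income levy governs.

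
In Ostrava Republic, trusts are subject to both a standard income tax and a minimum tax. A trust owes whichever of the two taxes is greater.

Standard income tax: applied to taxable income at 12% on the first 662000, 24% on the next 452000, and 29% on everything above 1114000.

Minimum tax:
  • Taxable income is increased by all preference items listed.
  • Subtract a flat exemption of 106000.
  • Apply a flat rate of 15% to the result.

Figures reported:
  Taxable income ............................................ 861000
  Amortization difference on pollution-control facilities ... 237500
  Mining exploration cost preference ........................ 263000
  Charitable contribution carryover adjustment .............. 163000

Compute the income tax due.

212775

Minimum tax:
  Adjusted income: 861000 + 237500 + 263000 + 163000 = 1524500
  Less exemption 106000 → base 1418500
  1418500 × 15% = 212775

Standard income tax:
  662000 × 12% = 79440
  199000 × 24% = 47760
  → 127200

212775 > 127200, so the minimum tax is the binding amount.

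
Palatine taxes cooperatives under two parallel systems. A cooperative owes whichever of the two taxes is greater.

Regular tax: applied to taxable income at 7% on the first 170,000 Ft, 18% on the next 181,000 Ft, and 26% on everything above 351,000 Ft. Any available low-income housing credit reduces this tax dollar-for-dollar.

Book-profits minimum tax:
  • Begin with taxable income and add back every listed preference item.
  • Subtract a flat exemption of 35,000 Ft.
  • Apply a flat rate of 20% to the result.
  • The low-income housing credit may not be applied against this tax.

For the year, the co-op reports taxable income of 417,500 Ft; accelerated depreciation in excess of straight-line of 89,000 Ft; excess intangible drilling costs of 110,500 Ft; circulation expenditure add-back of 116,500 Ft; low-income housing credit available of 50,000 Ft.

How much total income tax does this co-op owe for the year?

Book-profits minimum tax:
  Adjusted income: 417,500 Ft + 89,000 Ft + 110,500 Ft + 116,500 Ft = 733,500 Ft
  Less exemption 35,000 Ft → base 698,500 Ft
  698,500 Ft × 20% = 139,700 Ft

Regular tax:
  170,000 Ft × 7% = 11,900 Ft
  181,000 Ft × 18% = 32,580 Ft
  66,500 Ft × 26% = 17,290 Ft
  → 61,770 Ft
  Less low-income housing credit 50,000 Ft → 11,770 Ft

139,700 Ft > 11,770 Ft, so the book-profits minimum tax is the binding amount.

139,700 Ft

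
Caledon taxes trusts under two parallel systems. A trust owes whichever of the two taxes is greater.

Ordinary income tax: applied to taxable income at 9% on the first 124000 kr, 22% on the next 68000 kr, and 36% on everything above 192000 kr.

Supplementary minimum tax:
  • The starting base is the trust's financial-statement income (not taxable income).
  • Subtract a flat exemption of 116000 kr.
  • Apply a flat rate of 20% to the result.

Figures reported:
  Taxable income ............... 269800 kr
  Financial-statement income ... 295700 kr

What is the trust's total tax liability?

54128 kr

Supplementary minimum tax:
  Base (financial-statement income): 295700 kr
  Less exemption 116000 kr → base 179700 kr
  179700 kr × 20% = 35940 kr

Ordinary income tax:
  124000 kr × 9% = 11160 kr
  68000 kr × 22% = 14960 kr
  77800 kr × 36% = 28008 kr
  → 54128 kr

54128 kr > 35940 kr, so the ordinary income tax governs.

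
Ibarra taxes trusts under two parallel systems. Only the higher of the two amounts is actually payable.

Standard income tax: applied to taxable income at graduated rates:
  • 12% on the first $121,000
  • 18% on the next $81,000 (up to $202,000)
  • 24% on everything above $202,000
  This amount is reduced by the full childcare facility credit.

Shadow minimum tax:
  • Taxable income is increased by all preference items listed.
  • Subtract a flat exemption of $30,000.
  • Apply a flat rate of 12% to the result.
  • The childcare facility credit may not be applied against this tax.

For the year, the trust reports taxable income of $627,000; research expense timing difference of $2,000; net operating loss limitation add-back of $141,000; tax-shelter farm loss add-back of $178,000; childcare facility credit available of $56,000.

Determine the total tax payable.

$110,160

Standard income tax:
  $121,000 × 12% = $14,520
  $81,000 × 18% = $14,580
  $425,000 × 24% = $102,000
  → $131,100
  Less childcare facility credit $56,000 → $75,100

Shadow minimum tax:
  Adjusted income: $627,000 + $2,000 + $141,000 + $178,000 = $948,000
  Less exemption $30,000 → base $918,000
  $918,000 × 12% = $110,160

$110,160 > $75,100, so the shadow minimum tax is the binding amount.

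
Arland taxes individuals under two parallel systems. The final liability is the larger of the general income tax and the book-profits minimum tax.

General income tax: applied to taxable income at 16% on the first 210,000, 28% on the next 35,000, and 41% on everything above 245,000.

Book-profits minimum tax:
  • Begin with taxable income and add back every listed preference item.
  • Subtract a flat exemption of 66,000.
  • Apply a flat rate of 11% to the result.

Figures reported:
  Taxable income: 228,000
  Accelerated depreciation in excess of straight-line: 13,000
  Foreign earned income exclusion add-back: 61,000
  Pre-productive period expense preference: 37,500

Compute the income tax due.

Book-profits minimum tax:
  Adjusted income: 228,000 + 13,000 + 61,000 + 37,500 = 339,500
  Less exemption 66,000 → base 273,500
  273,500 × 11% = 30,085

General income tax:
  210,000 × 16% = 33,600
  18,000 × 28% = 5,040
  → 38,640

38,640 > 30,085, so the general income tax governs.

38,640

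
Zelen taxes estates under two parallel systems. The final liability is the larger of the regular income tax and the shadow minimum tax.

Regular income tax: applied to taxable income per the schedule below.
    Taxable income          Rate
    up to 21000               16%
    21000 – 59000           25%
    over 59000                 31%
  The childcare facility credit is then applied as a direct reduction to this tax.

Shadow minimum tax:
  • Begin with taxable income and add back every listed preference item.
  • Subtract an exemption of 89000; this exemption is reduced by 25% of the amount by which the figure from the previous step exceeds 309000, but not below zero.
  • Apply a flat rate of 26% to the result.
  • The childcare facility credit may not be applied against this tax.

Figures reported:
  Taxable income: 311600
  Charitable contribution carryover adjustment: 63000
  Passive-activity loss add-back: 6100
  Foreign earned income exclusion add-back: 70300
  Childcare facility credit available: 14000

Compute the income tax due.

103350

Regular income tax:
  21000 × 16% = 3360
  38000 × 25% = 9500
  252600 × 31% = 78306
  → 91166
  Less childcare facility credit 14000 → 77166

Shadow minimum tax:
  Adjusted income: 311600 + 63000 + 6100 + 70300 = 451000
  Exemption: 89000 − 25% × (451000 − 309000) = 89000 − 35500 = 53500
  Base: 451000 − 53500 = 397500
  397500 × 26% = 103350

103350 > 77166, so the shadow minimum tax is the binding amount.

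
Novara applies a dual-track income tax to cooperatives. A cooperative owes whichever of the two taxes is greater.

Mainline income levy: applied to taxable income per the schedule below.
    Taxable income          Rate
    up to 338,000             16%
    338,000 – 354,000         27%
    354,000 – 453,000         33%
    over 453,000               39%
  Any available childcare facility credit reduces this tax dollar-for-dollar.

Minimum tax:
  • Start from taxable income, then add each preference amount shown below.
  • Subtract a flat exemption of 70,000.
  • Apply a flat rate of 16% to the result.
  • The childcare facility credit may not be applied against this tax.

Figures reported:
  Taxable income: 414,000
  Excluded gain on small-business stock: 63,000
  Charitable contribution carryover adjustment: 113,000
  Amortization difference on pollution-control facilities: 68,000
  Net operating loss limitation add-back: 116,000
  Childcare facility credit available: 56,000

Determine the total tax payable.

112,640

Mainline income levy:
  338,000 × 16% = 54,080
  16,000 × 27% = 4,320
  60,000 × 33% = 19,800
  → 78,200
  Less childcare facility credit 56,000 → 22,200

Minimum tax:
  Adjusted income: 414,000 + 63,000 + 113,000 + 68,000 + 116,000 = 774,000
  Less exemption 70,000 → base 704,000
  704,000 × 16% = 112,640

112,640 > 22,200, so the minimum tax is the binding amount.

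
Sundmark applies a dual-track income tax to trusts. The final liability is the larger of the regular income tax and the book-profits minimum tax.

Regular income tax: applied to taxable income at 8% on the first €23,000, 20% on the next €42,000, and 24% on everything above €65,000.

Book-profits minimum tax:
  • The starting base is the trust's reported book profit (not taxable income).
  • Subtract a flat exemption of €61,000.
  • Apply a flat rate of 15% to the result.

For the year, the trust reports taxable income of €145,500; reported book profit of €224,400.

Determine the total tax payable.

€29,560

Book-profits minimum tax:
  Base (reported book profit): €224,400
  Less exemption €61,000 → base €163,400
  €163,400 × 15% = €24,510

Regular income tax:
  €23,000 × 8% = €1,840
  €42,000 × 20% = €8,400
  €80,500 × 24% = €19,320
  → €29,560

€29,560 > €24,510, so the regular income tax governs.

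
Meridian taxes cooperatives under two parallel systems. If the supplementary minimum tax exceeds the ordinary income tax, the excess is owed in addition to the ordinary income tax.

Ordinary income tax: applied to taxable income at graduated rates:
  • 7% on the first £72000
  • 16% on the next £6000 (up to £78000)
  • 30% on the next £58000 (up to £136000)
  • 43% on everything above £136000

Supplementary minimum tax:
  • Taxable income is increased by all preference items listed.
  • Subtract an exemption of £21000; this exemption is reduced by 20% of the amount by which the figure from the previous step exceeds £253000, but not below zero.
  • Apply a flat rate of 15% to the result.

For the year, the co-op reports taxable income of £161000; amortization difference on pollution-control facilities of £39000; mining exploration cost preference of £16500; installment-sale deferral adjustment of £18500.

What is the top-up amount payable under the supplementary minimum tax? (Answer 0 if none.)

Supplementary minimum tax:
  Adjusted income: £161000 + £39000 + £16500 + £18500 = £235000
  Exemption: £235000 ≤ £253000, so full £21000 applies
  Base: £235000 − £21000 = £214000
  £214000 × 15% = £32100

Ordinary income tax:
  £72000 × 7% = £5040
  £6000 × 16% = £960
  £58000 × 30% = £17400
  £25000 × 43% = £10750
  → £34150

£32100 ≤ £34150, so no add-on is due.

£0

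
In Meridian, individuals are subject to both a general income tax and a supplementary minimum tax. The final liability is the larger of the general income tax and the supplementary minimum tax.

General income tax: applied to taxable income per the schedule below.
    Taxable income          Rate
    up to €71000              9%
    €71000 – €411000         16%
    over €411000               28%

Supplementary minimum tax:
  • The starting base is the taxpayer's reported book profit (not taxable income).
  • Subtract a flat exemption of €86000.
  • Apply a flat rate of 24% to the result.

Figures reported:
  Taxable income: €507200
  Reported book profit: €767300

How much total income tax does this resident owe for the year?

General income tax:
  €71000 × 9% = €6390
  €340000 × 16% = €54400
  €96200 × 28% = €26936
  → €87726

Supplementary minimum tax:
  Base (reported book profit): €767300
  Less exemption €86000 → base €681300
  €681300 × 24% = €163512

€163512 > €87726, so the supplementary minimum tax is the binding amount.

€163512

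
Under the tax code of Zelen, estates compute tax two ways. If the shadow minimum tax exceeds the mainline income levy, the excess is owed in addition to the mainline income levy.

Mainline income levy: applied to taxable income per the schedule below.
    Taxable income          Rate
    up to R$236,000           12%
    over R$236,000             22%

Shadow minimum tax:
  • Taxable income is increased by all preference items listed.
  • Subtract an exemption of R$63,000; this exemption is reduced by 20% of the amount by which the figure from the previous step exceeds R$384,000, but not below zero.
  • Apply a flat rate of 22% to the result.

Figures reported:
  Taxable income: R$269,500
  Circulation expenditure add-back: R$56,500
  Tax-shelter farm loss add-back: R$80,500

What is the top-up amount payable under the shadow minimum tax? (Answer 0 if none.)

Shadow minimum tax:
  Adjusted income: R$269,500 + R$56,500 + R$80,500 = R$406,500
  Exemption: R$63,000 − 20% × (R$406,500 − R$384,000) = R$63,000 − R$4,500 = R$58,500
  Base: R$406,500 − R$58,500 = R$348,000
  R$348,000 × 22% = R$76,560

Mainline income levy:
  R$236,000 × 12% = R$28,320
  R$33,500 × 22% = R$7,370
  → R$35,690

Excess of shadow minimum tax over mainline income levy: R$76,560 − R$35,690 = R$40,870.

R$40,870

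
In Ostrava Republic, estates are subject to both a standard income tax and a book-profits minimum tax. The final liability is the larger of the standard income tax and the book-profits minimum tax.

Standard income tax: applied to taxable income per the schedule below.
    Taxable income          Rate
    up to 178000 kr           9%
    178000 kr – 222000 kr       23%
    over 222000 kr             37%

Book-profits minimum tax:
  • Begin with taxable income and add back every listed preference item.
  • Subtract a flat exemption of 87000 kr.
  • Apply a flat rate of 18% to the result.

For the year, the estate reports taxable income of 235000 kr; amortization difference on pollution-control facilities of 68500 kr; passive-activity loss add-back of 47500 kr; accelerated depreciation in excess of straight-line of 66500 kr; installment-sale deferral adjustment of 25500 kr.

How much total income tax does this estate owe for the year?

Book-profits minimum tax:
  Adjusted income: 235000 kr + 68500 kr + 47500 kr + 66500 kr + 25500 kr = 443000 kr
  Less exemption 87000 kr → base 356000 kr
  356000 kr × 18% = 64080 kr

Standard income tax:
  178000 kr × 9% = 16020 kr
  44000 kr × 23% = 10120 kr
  13000 kr × 37% = 4810 kr
  → 30950 kr

64080 kr > 30950 kr, so the book-profits minimum tax is the binding amount.

64080 kr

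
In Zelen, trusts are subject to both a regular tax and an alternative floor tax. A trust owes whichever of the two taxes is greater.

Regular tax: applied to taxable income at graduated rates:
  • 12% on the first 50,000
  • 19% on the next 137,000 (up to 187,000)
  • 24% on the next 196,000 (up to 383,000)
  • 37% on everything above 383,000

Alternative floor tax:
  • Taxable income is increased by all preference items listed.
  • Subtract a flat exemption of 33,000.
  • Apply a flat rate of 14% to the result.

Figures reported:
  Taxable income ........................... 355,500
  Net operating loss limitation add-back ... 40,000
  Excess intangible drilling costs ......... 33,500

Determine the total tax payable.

72,470

Regular tax:
  50,000 × 12% = 6,000
  137,000 × 19% = 26,030
  168,500 × 24% = 40,440
  → 72,470

Alternative floor tax:
  Adjusted income: 355,500 + 40,000 + 33,500 = 429,000
  Less exemption 33,000 → base 396,000
  396,000 × 14% = 55,440

72,470 > 55,440, so the regular tax governs.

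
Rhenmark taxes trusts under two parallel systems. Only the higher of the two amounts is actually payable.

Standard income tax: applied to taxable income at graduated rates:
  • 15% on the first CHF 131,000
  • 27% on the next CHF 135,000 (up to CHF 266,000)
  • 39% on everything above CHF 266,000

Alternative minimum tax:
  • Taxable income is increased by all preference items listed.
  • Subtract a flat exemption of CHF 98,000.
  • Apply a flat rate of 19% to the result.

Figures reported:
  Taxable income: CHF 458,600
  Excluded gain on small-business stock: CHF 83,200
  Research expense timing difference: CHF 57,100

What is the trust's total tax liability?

CHF 131,214

Alternative minimum tax:
  Adjusted income: CHF 458,600 + CHF 83,200 + CHF 57,100 = CHF 598,900
  Less exemption CHF 98,000 → base CHF 500,900
  CHF 500,900 × 19% = CHF 95,171

Standard income tax:
  CHF 131,000 × 15% = CHF 19,650
  CHF 135,000 × 27% = CHF 36,450
  CHF 192,600 × 39% = CHF 75,114
  → CHF 131,214

CHF 131,214 > CHF 95,171, so the standard income tax governs.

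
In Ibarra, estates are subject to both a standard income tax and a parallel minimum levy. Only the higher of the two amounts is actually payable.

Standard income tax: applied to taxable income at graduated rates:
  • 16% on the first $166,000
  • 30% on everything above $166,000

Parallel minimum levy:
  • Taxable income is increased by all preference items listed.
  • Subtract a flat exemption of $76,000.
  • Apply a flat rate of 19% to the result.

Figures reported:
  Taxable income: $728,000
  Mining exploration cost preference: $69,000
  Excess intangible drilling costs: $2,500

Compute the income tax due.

$195,160

Parallel minimum levy:
  Adjusted income: $728,000 + $69,000 + $2,500 = $799,500
  Less exemption $76,000 → base $723,500
  $723,500 × 19% = $137,465

Standard income tax:
  $166,000 × 16% = $26,560
  $562,000 × 30% = $168,600
  → $195,160

$195,160 > $137,465, so the standard income tax governs.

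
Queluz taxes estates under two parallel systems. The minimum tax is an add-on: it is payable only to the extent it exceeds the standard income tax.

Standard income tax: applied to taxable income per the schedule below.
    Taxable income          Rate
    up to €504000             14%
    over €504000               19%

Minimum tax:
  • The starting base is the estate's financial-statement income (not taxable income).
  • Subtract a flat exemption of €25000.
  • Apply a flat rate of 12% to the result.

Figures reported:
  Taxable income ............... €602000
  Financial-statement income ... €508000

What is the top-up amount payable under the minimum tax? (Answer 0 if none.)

Standard income tax:
  €504000 × 14% = €70560
  €98000 × 19% = €18620
  → €89180

Minimum tax:
  Base (financial-statement income): €508000
  Less exemption €25000 → base €483000
  €483000 × 12% = €57960

€57960 ≤ €89180, so no add-on is due.

€0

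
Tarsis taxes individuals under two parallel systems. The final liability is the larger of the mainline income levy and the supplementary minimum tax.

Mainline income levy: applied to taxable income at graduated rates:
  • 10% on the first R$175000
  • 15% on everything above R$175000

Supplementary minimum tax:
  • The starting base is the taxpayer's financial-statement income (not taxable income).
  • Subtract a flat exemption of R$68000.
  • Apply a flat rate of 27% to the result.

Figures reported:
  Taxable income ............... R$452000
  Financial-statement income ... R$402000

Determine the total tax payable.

Supplementary minimum tax:
  Base (financial-statement income): R$402000
  Less exemption R$68000 → base R$334000
  R$334000 × 27% = R$90180

Mainline income levy:
  R$175000 × 10% = R$17500
  R$277000 × 15% = R$41550
  → R$59050

R$90180 > R$59050, so the supplementary minimum tax is the binding amount.

R$90180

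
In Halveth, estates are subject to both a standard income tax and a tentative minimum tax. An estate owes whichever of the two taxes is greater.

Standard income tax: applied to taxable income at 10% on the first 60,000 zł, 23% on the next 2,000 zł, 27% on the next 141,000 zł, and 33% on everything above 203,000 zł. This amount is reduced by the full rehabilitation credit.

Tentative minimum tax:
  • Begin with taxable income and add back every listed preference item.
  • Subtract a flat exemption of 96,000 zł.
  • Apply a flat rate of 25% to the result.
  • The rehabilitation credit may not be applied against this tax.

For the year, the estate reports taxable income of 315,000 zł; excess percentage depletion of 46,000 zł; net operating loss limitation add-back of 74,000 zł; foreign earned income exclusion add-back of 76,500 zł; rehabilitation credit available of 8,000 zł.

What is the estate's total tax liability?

103,875 zł

Tentative minimum tax:
  Adjusted income: 315,000 zł + 46,000 zł + 74,000 zł + 76,500 zł = 511,500 zł
  Less exemption 96,000 zł → base 415,500 zł
  415,500 zł × 25% = 103,875 zł

Standard income tax:
  60,000 zł × 10% = 6,000 zł
  2,000 zł × 23% = 460 zł
  141,000 zł × 27% = 38,070 zł
  112,000 zł × 33% = 36,960 zł
  → 81,490 zł
  Less rehabilitation credit 8,000 zł → 73,490 zł

103,875 zł > 73,490 zł, so the tentative minimum tax is the binding amount.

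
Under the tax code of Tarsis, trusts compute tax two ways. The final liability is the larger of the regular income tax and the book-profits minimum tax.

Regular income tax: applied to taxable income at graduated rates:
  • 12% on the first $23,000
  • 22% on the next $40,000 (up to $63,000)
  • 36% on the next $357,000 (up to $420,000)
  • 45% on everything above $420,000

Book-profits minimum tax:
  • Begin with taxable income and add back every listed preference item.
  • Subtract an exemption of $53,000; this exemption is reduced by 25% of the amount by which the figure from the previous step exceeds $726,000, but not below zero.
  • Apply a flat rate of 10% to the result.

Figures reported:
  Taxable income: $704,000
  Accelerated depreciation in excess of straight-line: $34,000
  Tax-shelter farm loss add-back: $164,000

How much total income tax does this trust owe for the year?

Book-profits minimum tax:
  Adjusted income: $704,000 + $34,000 + $164,000 = $902,000
  Exemption: $53,000 − 25% × ($902,000 − $726,000) = $53,000 − $44,000 = $9,000
  Base: $902,000 − $9,000 = $893,000
  $893,000 × 10% = $89,300

Regular income tax:
  $23,000 × 12% = $2,760
  $40,000 × 22% = $8,800
  $357,000 × 36% = $128,520
  $284,000 × 45% = $127,800
  → $267,880

$267,880 > $89,300, so the regular income tax governs.

$267,880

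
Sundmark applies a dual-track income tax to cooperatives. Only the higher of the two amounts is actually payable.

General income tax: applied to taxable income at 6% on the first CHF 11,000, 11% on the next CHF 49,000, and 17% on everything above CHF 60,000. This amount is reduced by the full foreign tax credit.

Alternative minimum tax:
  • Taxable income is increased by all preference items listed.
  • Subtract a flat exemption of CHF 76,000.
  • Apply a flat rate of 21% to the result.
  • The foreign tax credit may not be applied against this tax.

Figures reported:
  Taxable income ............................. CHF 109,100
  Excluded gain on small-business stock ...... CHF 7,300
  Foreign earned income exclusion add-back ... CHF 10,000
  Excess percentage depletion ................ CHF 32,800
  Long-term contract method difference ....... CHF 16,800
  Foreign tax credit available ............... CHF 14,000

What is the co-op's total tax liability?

General income tax:
  CHF 11,000 × 6% = CHF 660
  CHF 49,000 × 11% = CHF 5,390
  CHF 49,100 × 17% = CHF 8,347
  → CHF 14,397
  Less foreign tax credit CHF 14,000 → CHF 397

Alternative minimum tax:
  Adjusted income: CHF 109,100 + CHF 7,300 + CHF 10,000 + CHF 32,800 + CHF 16,800 = CHF 176,000
  Less exemption CHF 76,000 → base CHF 100,000
  CHF 100,000 × 21% = CHF 21,000

CHF 21,000 > CHF 397, so the alternative minimum tax is the binding amount.

CHF 21,000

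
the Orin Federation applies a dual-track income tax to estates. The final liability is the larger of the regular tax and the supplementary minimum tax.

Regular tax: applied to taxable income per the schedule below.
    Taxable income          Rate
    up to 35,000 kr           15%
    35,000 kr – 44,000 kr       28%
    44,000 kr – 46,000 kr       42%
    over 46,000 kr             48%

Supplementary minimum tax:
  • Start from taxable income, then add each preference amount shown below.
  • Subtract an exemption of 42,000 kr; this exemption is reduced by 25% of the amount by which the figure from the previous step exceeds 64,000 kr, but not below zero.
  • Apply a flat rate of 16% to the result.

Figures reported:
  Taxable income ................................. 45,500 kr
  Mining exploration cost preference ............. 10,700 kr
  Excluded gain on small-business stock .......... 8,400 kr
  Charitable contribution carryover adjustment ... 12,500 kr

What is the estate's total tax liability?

Supplementary minimum tax:
  Adjusted income: 45,500 kr + 10,700 kr + 8,400 kr + 12,500 kr = 77,100 kr
  Exemption: 42,000 kr − 25% × (77,100 kr − 64,000 kr) = 42,000 kr − 3,275 kr = 38,725 kr
  Base: 77,100 kr − 38,725 kr = 38,375 kr
  38,375 kr × 16% = 6,140 kr

Regular tax:
  35,000 kr × 15% = 5,250 kr
  9,000 kr × 28% = 2,520 kr
  1,500 kr × 42% = 630 kr
  → 8,400 kr

8,400 kr > 6,140 kr, so the regular tax governs.

8,400 kr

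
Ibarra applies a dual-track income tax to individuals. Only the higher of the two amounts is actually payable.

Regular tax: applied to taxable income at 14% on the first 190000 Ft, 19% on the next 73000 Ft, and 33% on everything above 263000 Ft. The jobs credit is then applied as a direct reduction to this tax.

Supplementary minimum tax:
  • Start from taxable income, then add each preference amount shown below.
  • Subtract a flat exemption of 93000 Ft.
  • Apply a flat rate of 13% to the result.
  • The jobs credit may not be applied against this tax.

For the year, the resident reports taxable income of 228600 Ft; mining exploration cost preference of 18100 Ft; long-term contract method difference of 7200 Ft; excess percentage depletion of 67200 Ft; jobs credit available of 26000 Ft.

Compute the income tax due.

Supplementary minimum tax:
  Adjusted income: 228600 Ft + 18100 Ft + 7200 Ft + 67200 Ft = 321100 Ft
  Less exemption 93000 Ft → base 228100 Ft
  228100 Ft × 13% = 29653 Ft

Regular tax:
  190000 Ft × 14% = 26600 Ft
  38600 Ft × 19% = 7334 Ft
  → 33934 Ft
  Less jobs credit 26000 Ft → 7934 Ft

29653 Ft > 7934 Ft, so the supplementary minimum tax is the binding amount.

29653 Ft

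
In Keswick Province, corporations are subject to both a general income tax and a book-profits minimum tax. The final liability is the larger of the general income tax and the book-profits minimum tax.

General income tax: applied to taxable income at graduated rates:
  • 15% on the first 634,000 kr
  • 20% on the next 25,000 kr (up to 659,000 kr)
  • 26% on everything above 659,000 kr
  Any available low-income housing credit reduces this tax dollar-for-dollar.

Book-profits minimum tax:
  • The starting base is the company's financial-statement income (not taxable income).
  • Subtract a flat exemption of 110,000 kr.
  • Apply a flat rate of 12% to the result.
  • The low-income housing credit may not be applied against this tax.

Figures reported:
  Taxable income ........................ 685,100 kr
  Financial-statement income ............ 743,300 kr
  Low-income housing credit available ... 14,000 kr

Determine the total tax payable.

92,886 kr

General income tax:
  634,000 kr × 15% = 95,100 kr
  25,000 kr × 20% = 5,000 kr
  26,100 kr × 26% = 6,786 kr
  → 106,886 kr
  Less low-income housing credit 14,000 kr → 92,886 kr

Book-profits minimum tax:
  Base (financial-statement income): 743,300 kr
  Less exemption 110,000 kr → base 633,300 kr
  633,300 kr × 12% = 75,996 kr

92,886 kr > 75,996 kr, so the general income tax governs.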